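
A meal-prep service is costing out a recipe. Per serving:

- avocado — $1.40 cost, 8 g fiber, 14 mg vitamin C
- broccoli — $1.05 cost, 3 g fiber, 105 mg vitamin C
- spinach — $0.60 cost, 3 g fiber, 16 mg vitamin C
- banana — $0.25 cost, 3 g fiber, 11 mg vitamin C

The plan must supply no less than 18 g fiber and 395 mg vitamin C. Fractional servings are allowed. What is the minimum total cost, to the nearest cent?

$4.30

This is a tiny linear program; its minimum lies at a vertex of the feasible set. List the vertices and price them.
avocado only: max(18/8, 395/14) = 28.21 servings → $39.50.
broccoli only: max(18/3, 395/105) = 6 servings → $6.30.
spinach only: max(18/3, 395/16) = 24.69 servings → $14.81.
banana only: max(18/3, 395/11) = 35.91 servings → $8.98.
avocado + broccoli with both tight: 0.8835 servings and 3.644 servings → $5.06.
avocado + spinach: the both-tight solution has a negative serving — not a feasible corner.
avocado + banana: intersection lies outside the first quadrant.
broccoli + spinach with both tight: 3.36 servings and 2.64 servings → $5.11.
broccoli + banana with both tight: 3.5 servings and 2.5 servings → $4.30.
spinach + banana: the both-tight solution has a negative serving — not a feasible corner.
The minimum over all feasible corners is $4.30.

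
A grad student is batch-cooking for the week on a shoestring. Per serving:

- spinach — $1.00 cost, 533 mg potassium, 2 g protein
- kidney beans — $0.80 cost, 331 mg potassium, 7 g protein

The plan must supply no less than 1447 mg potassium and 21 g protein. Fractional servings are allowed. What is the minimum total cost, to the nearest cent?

$3.20

Check every corner: each single food scaled to meet both minima, and each pair solved so both constraints bind.
spinach only: max(1447/533, 21/2) = 10.5 servings → $10.50.
kidney beans only: max(1447/331, 21/7) = 4.372 servings → $3.50.
spinach + kidney beans with both tight: 1.036 servings and 2.704 servings → $3.20.
Cheapest feasible corner: $3.20.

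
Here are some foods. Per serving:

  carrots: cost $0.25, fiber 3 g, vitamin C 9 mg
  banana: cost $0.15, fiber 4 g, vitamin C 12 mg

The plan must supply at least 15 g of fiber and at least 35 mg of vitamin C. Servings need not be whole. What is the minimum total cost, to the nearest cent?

Compare the cost at each extreme point of the feasible region.
carrots only: max(15/3, 35/9) = 5 servings → $1.25.
banana only: max(15/4, 35/12) = 3.75 servings → $0.56.
carrots + banana (both tight): parallel constraints — no distinct corner.
The minimum over all feasible corners is $0.56.

$0.56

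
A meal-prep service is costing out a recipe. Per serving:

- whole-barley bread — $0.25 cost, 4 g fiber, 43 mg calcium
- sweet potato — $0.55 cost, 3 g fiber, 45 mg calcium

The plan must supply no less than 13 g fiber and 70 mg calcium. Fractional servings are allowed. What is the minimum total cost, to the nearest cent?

Compare the cost at each extreme point of the feasible region.
whole-barley bread only: max(13/4, 70/43) = 3.25 servings → $0.81.
sweet potato only: max(13/3, 70/45) = 4.333 servings → $2.38.
whole-barley bread + sweet potato: the both-tight solution has a negative serving — not a feasible corner.
The minimum over all feasible corners is $0.81.

$0.81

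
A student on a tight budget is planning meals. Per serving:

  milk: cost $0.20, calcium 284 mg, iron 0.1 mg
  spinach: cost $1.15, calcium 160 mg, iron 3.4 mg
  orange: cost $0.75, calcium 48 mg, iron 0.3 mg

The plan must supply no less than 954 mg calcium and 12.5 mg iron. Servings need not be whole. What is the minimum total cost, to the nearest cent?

$4.45

This is a tiny linear program; its minimum lies at a vertex of the feasible set. List the vertices and price them.
milk only: max(954/284, 12.5/0.1) = 125 servings → $25.00.
spinach only: max(954/160, 12.5/3.4) = 5.963 servings → $6.86.
orange only: max(954/48, 12.5/0.3) = 41.67 servings → $31.25.
milk + spinach with both tight: 1.31 servings and 3.638 servings → $4.45.
milk + orange: the both-tight solution has a negative serving — not a feasible corner.
spinach + orange with both tight: 2.724 servings and 10.8 servings → $11.23.
So the least-cost plan costs $4.45.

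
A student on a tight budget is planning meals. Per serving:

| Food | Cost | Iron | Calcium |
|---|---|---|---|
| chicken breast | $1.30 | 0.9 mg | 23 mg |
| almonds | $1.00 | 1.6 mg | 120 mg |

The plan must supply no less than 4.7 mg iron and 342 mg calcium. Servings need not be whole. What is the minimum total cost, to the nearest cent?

$2.94

chicken breast only: max(4.7/0.9, 342/23) = 14.87 servings → $19.33.
almonds only: max(4.7/1.6, 342/120) = 2.938 servings → $2.94.
chicken breast + almonds with both tight: 0.236 servings and 2.805 servings → $3.11.
Cheapest feasible corner: $2.94.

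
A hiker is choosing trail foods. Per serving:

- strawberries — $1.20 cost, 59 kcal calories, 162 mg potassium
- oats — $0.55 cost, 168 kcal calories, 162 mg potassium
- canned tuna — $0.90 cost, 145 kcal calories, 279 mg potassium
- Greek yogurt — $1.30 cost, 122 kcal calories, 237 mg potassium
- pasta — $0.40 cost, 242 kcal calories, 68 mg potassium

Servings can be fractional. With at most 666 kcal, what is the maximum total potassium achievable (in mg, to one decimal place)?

Potassium per kcal: strawberries 2.746, Greek yogurt 1.943, canned tuna 1.924, oats 0.9643, pasta 0.281.
With no serving limits, spend the whole calories allowance on strawberries: 666 kcal / 59 kcal × 162 mg = 1828.7 mg.

1828.7 mg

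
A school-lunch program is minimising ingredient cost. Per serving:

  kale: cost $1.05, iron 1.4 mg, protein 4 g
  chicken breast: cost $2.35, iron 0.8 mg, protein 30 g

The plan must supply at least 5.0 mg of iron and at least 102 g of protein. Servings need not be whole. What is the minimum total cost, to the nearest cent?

With two linear requirements the optimum uses one or two foods; enumerate the corners.
kale only: max(5.0/1.4, 102/4) = 25.5 servings → $26.77.
chicken breast only: max(5.0/0.8, 102/30) = 6.25 servings → $14.69.
kale + chicken breast with both tight: 1.763 servings and 3.165 servings → $9.29.
The minimum over all feasible corners is $9.29.

$9.29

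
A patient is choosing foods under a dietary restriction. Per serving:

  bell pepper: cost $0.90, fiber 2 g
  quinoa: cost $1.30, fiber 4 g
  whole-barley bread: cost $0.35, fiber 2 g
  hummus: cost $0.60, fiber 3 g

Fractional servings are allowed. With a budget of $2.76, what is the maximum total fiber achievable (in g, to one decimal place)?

15.8 g

Fiber per dollar: whole-barley bread 5.714, hummus 5, quinoa 3.077, bell pepper 2.222.
With no serving limits, spend the whole cost allowance on whole-barley bread: $2.76 / $0.35 × 2 g = 15.8 g.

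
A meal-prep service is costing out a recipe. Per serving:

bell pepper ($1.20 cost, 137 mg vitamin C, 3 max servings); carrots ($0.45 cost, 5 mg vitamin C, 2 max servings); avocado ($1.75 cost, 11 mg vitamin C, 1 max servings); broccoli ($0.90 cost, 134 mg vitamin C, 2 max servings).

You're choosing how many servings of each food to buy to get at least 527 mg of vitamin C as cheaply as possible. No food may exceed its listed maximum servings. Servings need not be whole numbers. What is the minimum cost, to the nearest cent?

$4.07

Cost per mg of vitamin C: broccoli $0.0067, bell pepper $0.0088, carrots $0.0900, avocado $0.1591.
Take 2 servings of broccoli: +268.0 mg vitamin C for $1.80 (total $1.80, still need 259.0 mg).
Take 1.891 servings of bell pepper: +259.0 mg vitamin C for $2.27 (total $4.07, still need 0.0 mg).
Greedy by cheapest-per-mg is optimal for a single linear constraint, so the minimum cost is $4.07.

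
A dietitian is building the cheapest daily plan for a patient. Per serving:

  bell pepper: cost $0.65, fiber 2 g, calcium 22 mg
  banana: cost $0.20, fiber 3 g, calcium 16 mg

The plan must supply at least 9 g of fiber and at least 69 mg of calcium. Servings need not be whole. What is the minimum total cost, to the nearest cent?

For a min-cost LP with two ≥-constraints, a basic feasible solution has at most two positive variables.
bell pepper only: max(9/2, 69/22) = 4.5 servings → $2.92.
banana only: max(9/3, 69/16) = 4.312 servings → $0.86.
bell pepper + banana with both tight: 1.853 servings and 1.765 servings → $1.56.
Cheapest feasible corner: $0.86.

$0.86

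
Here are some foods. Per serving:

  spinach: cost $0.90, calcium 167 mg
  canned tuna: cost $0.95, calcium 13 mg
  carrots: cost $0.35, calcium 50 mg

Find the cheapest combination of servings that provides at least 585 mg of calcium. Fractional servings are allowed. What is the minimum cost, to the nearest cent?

$3.15

Cost per mg of calcium: spinach $0.0054, carrots $0.0070, canned tuna $0.0731.
With no serving limits, use only spinach: 585 mg / 167 mg = 3.503 servings × $0.90 = $3.15.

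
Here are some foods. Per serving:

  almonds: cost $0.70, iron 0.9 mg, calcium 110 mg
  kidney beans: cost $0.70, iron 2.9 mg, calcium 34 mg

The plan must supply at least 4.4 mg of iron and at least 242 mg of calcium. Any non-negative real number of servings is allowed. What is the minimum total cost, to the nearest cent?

$1.99

A basic optimal solution has at most two foods positive. Try each food alone and each pair with both targets met exactly.
almonds only: max(4.4/0.9, 242/110) = 4.889 servings → $3.42.
kidney beans only: max(4.4/2.9, 242/34) = 7.118 servings → $4.98.
almonds + kidney beans with both tight: 1.915 servings and 0.923 servings → $1.99.
So the least-cost plan costs $1.99.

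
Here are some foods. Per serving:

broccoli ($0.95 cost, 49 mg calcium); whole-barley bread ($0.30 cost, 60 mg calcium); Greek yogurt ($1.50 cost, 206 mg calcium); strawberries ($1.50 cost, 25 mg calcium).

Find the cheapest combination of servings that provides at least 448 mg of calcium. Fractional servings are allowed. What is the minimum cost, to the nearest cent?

$2.24

Cost per mg of calcium: whole-barley bread $0.0050, Greek yogurt $0.0073, broccoli $0.0194, strawberries $0.0600.
With no serving limits, use only whole-barley bread: 448 mg / 60 mg = 7.467 servings × $0.30 = $2.24.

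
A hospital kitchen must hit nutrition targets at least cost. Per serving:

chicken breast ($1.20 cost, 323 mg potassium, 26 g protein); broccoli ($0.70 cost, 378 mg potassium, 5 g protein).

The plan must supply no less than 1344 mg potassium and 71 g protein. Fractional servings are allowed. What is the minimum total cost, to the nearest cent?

$3.96

Compare the cost at each extreme point of the feasible region.
chicken breast only: max(1344/323, 71/26) = 4.161 servings → $4.99.
broccoli only: max(1344/378, 71/5) = 14.2 servings → $9.94.
chicken breast + broccoli with both tight: 2.45 servings and 1.462 servings → $3.96.
Cheapest feasible corner: $3.96.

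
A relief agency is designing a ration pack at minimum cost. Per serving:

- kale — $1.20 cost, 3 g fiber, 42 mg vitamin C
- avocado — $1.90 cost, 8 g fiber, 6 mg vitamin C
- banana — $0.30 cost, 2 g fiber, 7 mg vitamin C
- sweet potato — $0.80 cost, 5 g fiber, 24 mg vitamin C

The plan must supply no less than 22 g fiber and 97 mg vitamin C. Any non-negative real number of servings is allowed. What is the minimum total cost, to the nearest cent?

Compare the cost at each extreme point of the feasible region.
kale only: max(22/3, 97/42) = 7.333 servings → $8.80.
avocado only: max(22/8, 97/6) = 16.17 servings → $30.72.
banana only: max(22/2, 97/7) = 13.86 servings → $4.16.
sweet potato only: max(22/5, 97/24) = 4.4 servings → $3.52.
kale + avocado with both tight: 2.025 servings and 1.991 servings → $6.21.
kale + banana with both tight: 0.6349 servings and 10.05 servings → $3.78.
kale + sweet potato: the both-tight solution has a negative serving — not a feasible corner.
avocado + banana: intersection lies outside the first quadrant.
avocado + sweet potato with both tight: 0.2654 servings and 3.975 servings → $3.68.
banana + sweet potato with both tight: 3.308 servings and 3.077 servings → $3.45.
Cheapest feasible corner: $3.45.

$3.45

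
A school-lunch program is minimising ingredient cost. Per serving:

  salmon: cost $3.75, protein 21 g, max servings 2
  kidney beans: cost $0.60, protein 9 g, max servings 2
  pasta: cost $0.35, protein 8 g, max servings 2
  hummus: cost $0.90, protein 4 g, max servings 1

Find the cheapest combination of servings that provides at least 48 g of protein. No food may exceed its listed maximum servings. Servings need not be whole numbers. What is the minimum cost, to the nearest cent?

Cost per g of protein: pasta $0.0437, kidney beans $0.0667, salmon $0.1786, hummus $0.2250.
Take 2 servings of pasta: +16.0 g protein for $0.70 (total $0.70, still need 32.0 g).
Take 2 servings of kidney beans: +18.0 g protein for $1.20 (total $1.90, still need 14.0 g).
Take 0.6667 servings of salmon: +14.0 g protein for $2.50 (total $4.40, still need 0.0 g).
Greedy by cheapest-per-g is optimal for a single linear constraint, so the minimum cost is $4.40.

$4.40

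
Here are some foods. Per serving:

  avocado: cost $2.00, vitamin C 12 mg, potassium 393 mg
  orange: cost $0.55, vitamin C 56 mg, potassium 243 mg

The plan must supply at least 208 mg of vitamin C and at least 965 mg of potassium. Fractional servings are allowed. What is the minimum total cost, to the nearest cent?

$2.18

Two binding constraints pin down two serving amounts, so the optimal mix uses at most two foods. The candidates are each food alone (scaled to the tighter of vitamin C/potassium) and each pair with both constraints tight.
avocado only: max(208/12, 965/393) = 17.33 servings → $34.67.
orange only: max(208/56, 965/243) = 3.971 servings → $2.18.
avocado + orange with both tight: 0.1831 servings and 3.675 servings → $2.39.
Cheapest feasible corner: $2.18.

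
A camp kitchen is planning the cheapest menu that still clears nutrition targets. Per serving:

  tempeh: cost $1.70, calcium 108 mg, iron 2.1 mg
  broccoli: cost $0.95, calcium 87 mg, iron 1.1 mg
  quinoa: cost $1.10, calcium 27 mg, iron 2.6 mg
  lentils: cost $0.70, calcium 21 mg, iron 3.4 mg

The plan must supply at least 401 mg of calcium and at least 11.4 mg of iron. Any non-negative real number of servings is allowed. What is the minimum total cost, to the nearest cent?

tempeh only: max(401/108, 11.4/2.1) = 5.429 servings → $9.23.
broccoli only: max(401/87, 11.4/1.1) = 10.36 servings → $9.85.
quinoa only: max(401/27, 11.4/2.6) = 14.85 servings → $16.34.
lentils only: max(401/21, 11.4/3.4) = 19.1 servings → $13.37.
tempeh + broccoli: the both-tight solution has a negative serving — not a feasible corner.
tempeh + quinoa with both tight: 3.279 servings and 1.736 servings → $7.48.
tempeh + lentils with both tight: 3.479 servings and 1.204 servings → $6.76.
broccoli + quinoa with both tight: 3.739 servings and 2.803 servings → $6.64.
broccoli + lentils with both tight: 4.122 servings and 2.019 servings → $5.33.
quinoa + lentils with both targets exact would need a negative amount; discard.
The minimum over all feasible corners is $5.33.

$5.33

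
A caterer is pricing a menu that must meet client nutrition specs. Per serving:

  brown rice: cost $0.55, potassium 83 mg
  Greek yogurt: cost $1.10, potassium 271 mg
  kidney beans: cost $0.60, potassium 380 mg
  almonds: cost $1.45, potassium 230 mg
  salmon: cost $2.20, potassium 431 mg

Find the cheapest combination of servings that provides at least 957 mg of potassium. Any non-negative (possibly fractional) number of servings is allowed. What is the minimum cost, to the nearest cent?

Cost per mg of potassium: kidney beans $0.0016, Greek yogurt $0.0041, salmon $0.0051, almonds $0.0063, brown rice $0.0066.
With no serving limits, use only kidney beans: 957 mg / 380 mg = 2.518 servings × $0.60 = $1.51.

$1.51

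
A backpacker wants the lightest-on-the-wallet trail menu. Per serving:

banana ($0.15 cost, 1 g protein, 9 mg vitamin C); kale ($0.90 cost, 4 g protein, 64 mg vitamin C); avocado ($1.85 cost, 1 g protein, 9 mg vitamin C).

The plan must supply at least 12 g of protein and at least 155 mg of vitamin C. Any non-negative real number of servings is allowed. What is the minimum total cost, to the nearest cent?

This is a tiny linear program; its minimum lies at a vertex of the feasible set. List the vertices and price them.
banana only: max(12/1, 155/9) = 17.22 servings → $2.58.
kale only: max(12/4, 155/64) = 3 servings → $2.70.
avocado only: max(12/1, 155/9) = 17.22 servings → $31.86.
banana + kale with both tight: 5.286 servings and 1.679 servings → $2.30.
banana + avocado (both tight): parallel constraints — no distinct corner.
kale + avocado with both tight: 1.679 servings and 5.286 servings → $11.29.
The minimum over all feasible corners is $2.30.

$2.30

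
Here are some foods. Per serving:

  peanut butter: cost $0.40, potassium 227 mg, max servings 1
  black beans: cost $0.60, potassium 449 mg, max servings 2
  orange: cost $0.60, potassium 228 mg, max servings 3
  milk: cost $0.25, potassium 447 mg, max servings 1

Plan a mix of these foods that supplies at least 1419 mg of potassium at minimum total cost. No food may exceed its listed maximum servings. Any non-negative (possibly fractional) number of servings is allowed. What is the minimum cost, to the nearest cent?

$1.58

Cost per mg of potassium: milk $0.0006, black beans $0.0013, peanut butter $0.0018, orange $0.0026.
Take 1 serving of milk: +447.0 mg potassium for $0.25 (total $0.25, still need 972.0 mg).
Take 2 servings of black beans: +898.0 mg potassium for $1.20 (total $1.45, still need 74.0 mg).
Take 0.326 servings of peanut butter: +74.0 mg potassium for $0.13 (total $1.58, still need 0.0 mg).
Filling from the cheapest source first is optimal under one linear minimum: $1.58.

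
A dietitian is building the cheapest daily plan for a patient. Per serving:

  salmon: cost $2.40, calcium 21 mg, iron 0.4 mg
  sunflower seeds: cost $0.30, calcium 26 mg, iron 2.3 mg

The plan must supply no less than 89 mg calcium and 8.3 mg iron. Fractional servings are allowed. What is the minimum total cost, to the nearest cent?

$1.08

Two binding constraints pin down two serving amounts, so the optimal mix uses at most two foods. The candidates are each food alone (scaled to the tighter of calcium/iron) and each pair with both constraints tight.
salmon only: max(89/21, 8.3/0.4) = 20.75 servings → $49.80.
sunflower seeds only: max(89/26, 8.3/2.3) = 3.609 servings → $1.08.
salmon + sunflower seeds with both targets exact would need a negative amount; discard.
The minimum over all feasible corners is $1.08.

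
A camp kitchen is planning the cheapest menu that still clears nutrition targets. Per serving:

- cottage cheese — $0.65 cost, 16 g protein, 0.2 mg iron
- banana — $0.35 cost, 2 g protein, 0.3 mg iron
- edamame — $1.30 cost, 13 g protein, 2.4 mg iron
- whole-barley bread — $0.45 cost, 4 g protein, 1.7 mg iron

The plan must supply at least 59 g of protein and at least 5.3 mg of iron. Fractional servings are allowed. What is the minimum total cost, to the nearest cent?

The cheapest plan sits at a corner of the feasible region — with two constraints it uses at most two foods.
cottage cheese only: max(59/16, 5.3/0.2) = 26.5 servings → $17.23.
banana only: max(59/2, 5.3/0.3) = 29.5 servings → $10.32.
edamame only: max(59/13, 5.3/2.4) = 4.538 servings → $5.90.
whole-barley bread only: max(59/4, 5.3/1.7) = 14.75 servings → $6.64.
cottage cheese + banana with both tight: 1.614 servings and 16.59 servings → $6.86.
cottage cheese + edamame with both tight: 2.031 servings and 2.039 servings → $3.97.
cottage cheese + whole-barley bread with both tight: 2.996 servings and 2.765 servings → $3.19.
banana + edamame: the both-tight solution has a negative serving — not a feasible corner.
banana + whole-barley bread: the both-tight solution has a negative serving — not a feasible corner.
edamame + whole-barley bread: the both-tight solution has a negative serving — not a feasible corner.
Cheapest feasible corner: $3.19.

$3.19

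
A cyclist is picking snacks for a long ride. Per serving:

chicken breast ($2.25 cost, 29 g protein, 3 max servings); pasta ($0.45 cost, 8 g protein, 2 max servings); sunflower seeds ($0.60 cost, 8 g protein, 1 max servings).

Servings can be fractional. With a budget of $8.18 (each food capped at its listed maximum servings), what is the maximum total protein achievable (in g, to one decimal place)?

110.1 g

Protein per dollar: pasta 17.78, sunflower seeds 13.33, chicken breast 12.89.
Take 2 servings of pasta: spends $0.90, +16.0 g protein (running total 16.0 g).
Take 1 serving of sunflower seeds: spends $0.60, +8.0 g protein (running total 24.0 g).
Take 2.969 servings of chicken breast: spends $6.68, +86.1 g protein (running total 110.1 g).
Filling greedily by protein-per-dollar is optimal for one linear limit, giving 110.1 g.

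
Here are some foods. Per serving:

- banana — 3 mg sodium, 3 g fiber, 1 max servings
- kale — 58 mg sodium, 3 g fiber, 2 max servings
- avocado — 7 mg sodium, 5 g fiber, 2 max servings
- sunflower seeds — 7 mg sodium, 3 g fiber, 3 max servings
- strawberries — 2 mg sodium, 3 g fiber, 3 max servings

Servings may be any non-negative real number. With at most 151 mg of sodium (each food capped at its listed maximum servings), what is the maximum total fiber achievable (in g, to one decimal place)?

Fiber per mg sodium: strawberries 1.5, banana 1, avocado 0.7143, sunflower seeds 0.4286, kale 0.05172.
Take 3 servings of strawberries: uses 6 mg sodium, +9.0 g fiber (running total 9.0 g).
Take 1 serving of banana: uses 3 mg sodium, +3.0 g fiber (running total 12.0 g).
Take 2 servings of avocado: uses 14 mg sodium, +10.0 g fiber (running total 22.0 g).
Take 3 servings of sunflower seeds: uses 21 mg sodium, +9.0 g fiber (running total 31.0 g).
Take 1.845 servings of kale: uses 107 mg sodium, +5.5 g fiber (running total 36.5 g).
Filling greedily by fiber-per-mg sodium is optimal for one linear limit, giving 36.5 g.

36.5 g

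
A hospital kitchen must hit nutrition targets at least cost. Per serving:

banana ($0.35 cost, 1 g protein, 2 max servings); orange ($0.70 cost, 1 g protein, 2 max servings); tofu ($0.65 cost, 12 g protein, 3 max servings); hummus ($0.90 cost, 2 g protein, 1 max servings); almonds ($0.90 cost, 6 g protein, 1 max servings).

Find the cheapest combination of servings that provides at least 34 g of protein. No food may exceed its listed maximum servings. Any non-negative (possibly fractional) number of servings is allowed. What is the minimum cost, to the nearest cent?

Cost per g of protein: tofu $0.0542, almonds $0.1500, banana $0.3500, hummus $0.4500, orange $0.7000.
Take 2.833 servings of tofu: +34.0 g protein for $1.84 (total $1.84, still need 0.0 g).
Filling from the cheapest source first is optimal under one linear minimum: $1.84.

$1.84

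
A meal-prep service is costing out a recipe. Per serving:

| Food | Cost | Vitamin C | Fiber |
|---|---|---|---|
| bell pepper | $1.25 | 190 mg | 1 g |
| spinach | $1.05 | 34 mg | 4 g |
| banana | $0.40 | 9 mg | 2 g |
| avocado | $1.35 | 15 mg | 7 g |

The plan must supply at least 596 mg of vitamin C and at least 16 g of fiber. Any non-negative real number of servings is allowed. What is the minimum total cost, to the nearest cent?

This is a tiny linear program; its minimum lies at a vertex of the feasible set. List the vertices and price them.
bell pepper only: max(596/190, 16/1) = 16 servings → $20.00.
spinach only: max(596/34, 16/4) = 17.53 servings → $18.41.
banana only: max(596/9, 16/2) = 66.22 servings → $26.49.
avocado only: max(596/15, 16/7) = 39.73 servings → $53.64.
bell pepper + spinach with both tight: 2.534 servings and 3.366 servings → $6.70.
bell pepper + banana with both tight: 2.825 servings and 6.588 servings → $6.17.
bell pepper + avocado with both tight: 2.99 servings and 1.859 servings → $6.25.
spinach + banana: intersection lies outside the first quadrant.
spinach + avocado: intersection lies outside the first quadrant.
banana + avocado: the both-tight solution has a negative serving — not a feasible corner.
So the least-cost plan costs $6.17.

$6.17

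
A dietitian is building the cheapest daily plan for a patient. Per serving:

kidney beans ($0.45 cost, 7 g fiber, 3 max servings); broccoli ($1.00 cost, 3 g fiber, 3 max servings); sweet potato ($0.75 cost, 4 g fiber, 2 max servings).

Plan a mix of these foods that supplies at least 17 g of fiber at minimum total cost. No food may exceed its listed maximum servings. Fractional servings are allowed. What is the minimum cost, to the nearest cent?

$1.09

Cost per g of fiber: kidney beans $0.0643, sweet potato $0.1875, broccoli $0.3333.
Take 2.429 servings of kidney beans: +17.0 g fiber for $1.09 (total $1.09, still need 0.0 g).
Greedy by cheapest-per-g is optimal for a single linear constraint, so the minimum cost is $1.09.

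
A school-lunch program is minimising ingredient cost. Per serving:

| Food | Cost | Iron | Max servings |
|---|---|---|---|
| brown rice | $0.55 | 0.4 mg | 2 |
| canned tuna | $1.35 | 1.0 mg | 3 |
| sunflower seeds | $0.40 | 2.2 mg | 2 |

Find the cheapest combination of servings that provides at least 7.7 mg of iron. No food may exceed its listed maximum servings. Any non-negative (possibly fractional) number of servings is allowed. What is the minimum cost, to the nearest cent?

Cost per mg of iron: sunflower seeds $0.1818, canned tuna $1.3500, brown rice $1.3750.
Take 2 servings of sunflower seeds: +4.4 mg iron for $0.80 (total $0.80, still need 3.3 mg).
Take 3 servings of canned tuna: +3.0 mg iron for $4.05 (total $4.85, still need 0.3 mg).
Take 0.75 servings of brown rice: +0.3 mg iron for $0.41 (total $5.26, still need 0.0 mg).
Greedy by cheapest-per-mg is optimal for a single linear constraint, so the minimum cost is $5.26.

$5.26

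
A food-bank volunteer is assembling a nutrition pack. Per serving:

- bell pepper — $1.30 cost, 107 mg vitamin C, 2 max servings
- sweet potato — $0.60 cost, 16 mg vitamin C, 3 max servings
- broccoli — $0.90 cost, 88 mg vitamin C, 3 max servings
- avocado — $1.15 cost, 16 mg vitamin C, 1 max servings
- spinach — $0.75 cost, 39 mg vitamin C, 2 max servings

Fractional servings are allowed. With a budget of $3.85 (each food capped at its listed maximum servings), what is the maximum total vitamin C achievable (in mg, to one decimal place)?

Vitamin C per dollar: broccoli 97.78, bell pepper 82.31, spinach 52, sweet potato 26.67, avocado 13.91.
Take 3 servings of broccoli: spends $2.70, +264.0 mg vitamin C (running total 264.0 mg).
Take 0.8846 servings of bell pepper: spends $1.15, +94.7 mg vitamin C (running total 358.7 mg).
Filling greedily by vitamin C-per-dollar is optimal for one linear limit, giving 358.7 mg.

358.7 mg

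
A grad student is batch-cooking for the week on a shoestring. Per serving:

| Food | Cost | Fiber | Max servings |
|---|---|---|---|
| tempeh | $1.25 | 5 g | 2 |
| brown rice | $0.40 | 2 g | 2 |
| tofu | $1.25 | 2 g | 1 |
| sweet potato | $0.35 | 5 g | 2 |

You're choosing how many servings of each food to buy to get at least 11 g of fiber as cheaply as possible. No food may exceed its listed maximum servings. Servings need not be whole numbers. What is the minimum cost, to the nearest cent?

$0.90

Cost per g of fiber: sweet potato $0.0700, brown rice $0.2000, tempeh $0.2500, tofu $0.6250.
Take 2 servings of sweet potato: +10.0 g fiber for $0.70 (total $0.70, still need 1.0 g).
Take 0.5 servings of brown rice: +1.0 g fiber for $0.20 (total $0.90, still need 0.0 g).
Filling from the cheapest source first is optimal under one linear minimum: $0.90.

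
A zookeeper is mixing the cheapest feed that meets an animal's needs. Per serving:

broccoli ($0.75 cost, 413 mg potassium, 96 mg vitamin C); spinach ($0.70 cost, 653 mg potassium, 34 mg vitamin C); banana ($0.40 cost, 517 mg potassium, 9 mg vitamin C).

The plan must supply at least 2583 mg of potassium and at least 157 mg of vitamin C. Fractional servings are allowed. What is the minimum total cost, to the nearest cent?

$2.54

Check every corner: each single food scaled to meet both minima, and each pair solved so both constraints bind.
broccoli only: max(2583/413, 157/96) = 6.254 servings → $4.69.
spinach only: max(2583/653, 157/34) = 4.618 servings → $3.23.
banana only: max(2583/517, 157/9) = 17.44 servings → $6.98.
broccoli + spinach with both tight: 0.3022 servings and 3.764 servings → $2.86.
broccoli + banana with both tight: 1.262 servings and 3.988 servings → $2.54.
spinach + banana: the both-tight solution has a negative serving — not a feasible corner.
So the least-cost plan costs $2.54.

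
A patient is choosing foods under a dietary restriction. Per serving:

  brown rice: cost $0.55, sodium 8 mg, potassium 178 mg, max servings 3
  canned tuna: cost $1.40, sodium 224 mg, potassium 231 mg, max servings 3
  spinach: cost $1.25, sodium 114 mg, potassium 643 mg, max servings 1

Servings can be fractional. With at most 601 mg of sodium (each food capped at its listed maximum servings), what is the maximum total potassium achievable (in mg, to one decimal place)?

Potassium per mg sodium: brown rice 22.25, spinach 5.64, canned tuna 1.031.
Take 3 servings of brown rice: uses 24 mg sodium, +534.0 mg potassium (running total 534.0 mg).
Take 1 serving of spinach: uses 114 mg sodium, +643.0 mg potassium (running total 1177.0 mg).
Take 2.067 servings of canned tuna: uses 463 mg sodium, +477.5 mg potassium (running total 1654.5 mg).
Greedy by best ratio exhausts the sodium allowance optimally: 1654.5 mg.

1654.5 mg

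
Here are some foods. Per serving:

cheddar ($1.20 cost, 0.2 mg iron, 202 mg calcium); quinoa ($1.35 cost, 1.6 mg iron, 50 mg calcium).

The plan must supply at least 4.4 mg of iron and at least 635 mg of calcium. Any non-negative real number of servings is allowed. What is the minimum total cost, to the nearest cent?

The cheapest plan sits at a corner of the feasible region — with two constraints it uses at most two foods.
cheddar only: max(4.4/0.2, 635/202) = 22 servings → $26.40.
quinoa only: max(4.4/1.6, 635/50) = 12.7 servings → $17.14.
cheddar + quinoa with both tight: 2.542 servings and 2.432 servings → $6.33.
Cheapest feasible corner: $6.33.

$6.33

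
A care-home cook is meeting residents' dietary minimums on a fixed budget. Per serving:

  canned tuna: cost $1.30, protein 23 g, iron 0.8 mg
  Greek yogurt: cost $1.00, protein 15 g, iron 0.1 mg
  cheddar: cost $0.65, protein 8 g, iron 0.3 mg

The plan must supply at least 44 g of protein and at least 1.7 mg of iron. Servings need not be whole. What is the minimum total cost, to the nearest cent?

With two linear requirements the optimum uses one or two foods; enumerate the corners.
canned tuna only: max(44/23, 1.7/0.8) = 2.125 servings → $2.76.
Greek yogurt only: max(44/15, 1.7/0.1) = 17 servings → $17.00.
cheddar only: max(44/8, 1.7/0.3) = 5.667 servings → $3.68.
canned tuna + Greek yogurt: the both-tight solution has a negative serving — not a feasible corner.
canned tuna + cheddar: the both-tight solution has a negative serving — not a feasible corner.
Greek yogurt + cheddar: the both-tight solution has a negative serving — not a feasible corner.
So the least-cost plan costs $2.76.

$2.76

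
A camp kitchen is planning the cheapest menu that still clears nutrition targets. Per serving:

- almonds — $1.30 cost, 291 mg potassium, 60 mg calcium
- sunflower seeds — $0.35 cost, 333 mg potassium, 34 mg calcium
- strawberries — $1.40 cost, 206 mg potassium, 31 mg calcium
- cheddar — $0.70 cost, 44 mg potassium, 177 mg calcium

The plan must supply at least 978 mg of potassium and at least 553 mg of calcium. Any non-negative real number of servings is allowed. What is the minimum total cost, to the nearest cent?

This is a tiny linear program; its minimum lies at a vertex of the feasible set. List the vertices and price them.
almonds only: max(978/291, 553/60) = 9.217 servings → $11.98.
sunflower seeds only: max(978/333, 553/34) = 16.26 servings → $5.69.
strawberries only: max(978/206, 553/31) = 17.84 servings → $24.97.
cheddar only: max(978/44, 553/177) = 22.23 servings → $15.56.
almonds + sunflower seeds: the both-tight solution has a negative serving — not a feasible corner.
almonds + strawberries: the both-tight solution has a negative serving — not a feasible corner.
almonds + cheddar with both tight: 3.044 servings and 2.092 servings → $5.42.
sunflower seeds + strawberries: the both-tight solution has a negative serving — not a feasible corner.
sunflower seeds + cheddar with both tight: 2.59 servings and 2.627 servings → $2.75.
strawberries + cheddar with both tight: 4.239 servings and 2.382 servings → $7.60.
The minimum over all feasible corners is $2.75.

$2.75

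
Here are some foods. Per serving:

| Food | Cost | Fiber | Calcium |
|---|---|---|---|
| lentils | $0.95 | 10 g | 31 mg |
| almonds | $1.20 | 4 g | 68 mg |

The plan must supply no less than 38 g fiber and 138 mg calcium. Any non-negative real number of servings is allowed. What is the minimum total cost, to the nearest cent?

$3.91

This is a tiny linear program; its minimum lies at a vertex of the feasible set. List the vertices and price them.
lentils only: max(38/10, 138/31) = 4.452 servings → $4.23.
almonds only: max(38/4, 138/68) = 9.5 servings → $11.40.
lentils + almonds with both tight: 3.655 servings and 0.3633 servings → $3.91.
Cheapest feasible corner: $3.91.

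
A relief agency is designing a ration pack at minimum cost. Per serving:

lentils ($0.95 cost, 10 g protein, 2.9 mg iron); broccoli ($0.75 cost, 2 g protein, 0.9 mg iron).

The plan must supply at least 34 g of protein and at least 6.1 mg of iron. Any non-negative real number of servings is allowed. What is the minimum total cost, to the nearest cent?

$3.23

Compare the cost at each extreme point of the feasible region.
lentils only: max(34/10, 6.1/2.9) = 3.4 servings → $3.23.
broccoli only: max(34/2, 6.1/0.9) = 17 servings → $12.75.
lentils + broccoli: intersection lies outside the first quadrant.
So the least-cost plan costs $3.23.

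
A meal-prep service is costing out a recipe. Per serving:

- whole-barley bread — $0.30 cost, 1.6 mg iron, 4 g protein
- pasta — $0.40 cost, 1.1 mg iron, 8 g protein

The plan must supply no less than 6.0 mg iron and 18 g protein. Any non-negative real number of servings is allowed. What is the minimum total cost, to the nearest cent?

$1.24

An LP optimum is at a vertex; with two nutrient constraints at most two foods are used. Check each candidate.
whole-barley bread only: max(6.0/1.6, 18/4) = 4.5 servings → $1.35.
pasta only: max(6.0/1.1, 18/8) = 5.455 servings → $2.18.
whole-barley bread + pasta with both tight: 3.357 servings and 0.5714 servings → $1.24.
So the least-cost plan costs $1.24.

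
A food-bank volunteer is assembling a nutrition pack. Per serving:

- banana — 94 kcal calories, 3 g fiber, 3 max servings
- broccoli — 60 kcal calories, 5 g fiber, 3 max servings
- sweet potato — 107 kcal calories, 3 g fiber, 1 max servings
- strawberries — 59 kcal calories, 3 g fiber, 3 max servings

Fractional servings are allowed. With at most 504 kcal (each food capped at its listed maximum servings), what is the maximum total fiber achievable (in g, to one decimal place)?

Fiber per kcal: broccoli 0.08333, strawberries 0.05085, banana 0.03191, sweet potato 0.02804.
Take 3 servings of broccoli: uses 180 kcal, +15.0 g fiber (running total 15.0 g).
Take 3 servings of strawberries: uses 177 kcal, +9.0 g fiber (running total 24.0 g).
Take 1.564 servings of banana: uses 147 kcal, +4.7 g fiber (running total 28.7 g).
Filling greedily by fiber-per-kcal is optimal for one linear limit, giving 28.7 g.

28.7 g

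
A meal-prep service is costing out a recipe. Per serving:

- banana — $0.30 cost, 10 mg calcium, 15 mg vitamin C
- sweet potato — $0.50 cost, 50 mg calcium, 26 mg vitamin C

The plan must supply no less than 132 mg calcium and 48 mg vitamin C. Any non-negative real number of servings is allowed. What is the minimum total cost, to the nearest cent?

The cheapest plan sits at a corner of the feasible region — with two constraints it uses at most two foods.
banana only: max(132/10, 48/15) = 13.2 servings → $3.96.
sweet potato only: max(132/50, 48/26) = 2.64 servings → $1.32.
banana + sweet potato with both targets exact would need a negative amount; discard.
So the least-cost plan costs $1.32.

$1.32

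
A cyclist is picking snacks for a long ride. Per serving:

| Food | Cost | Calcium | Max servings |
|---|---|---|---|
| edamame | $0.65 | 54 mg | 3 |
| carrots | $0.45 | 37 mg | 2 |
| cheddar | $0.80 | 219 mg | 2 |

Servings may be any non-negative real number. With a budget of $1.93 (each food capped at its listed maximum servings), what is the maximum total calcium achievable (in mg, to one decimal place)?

Calcium per dollar: cheddar 273.8, edamame 83.08, carrots 82.22.
Take 2 servings of cheddar: spends $1.60, +438.0 mg calcium (running total 438.0 mg).
Take 0.5077 servings of edamame: spends $0.33, +27.4 mg calcium (running total 465.4 mg).
Filling greedily by calcium-per-dollar is optimal for one linear limit, giving 465.4 mg.

465.4 mg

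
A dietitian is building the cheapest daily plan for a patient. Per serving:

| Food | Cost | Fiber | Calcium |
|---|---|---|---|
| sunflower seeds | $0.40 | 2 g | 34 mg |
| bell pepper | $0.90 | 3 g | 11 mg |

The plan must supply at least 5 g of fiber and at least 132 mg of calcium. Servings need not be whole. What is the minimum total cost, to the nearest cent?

$1.55

This is a tiny linear program; its minimum lies at a vertex of the feasible set. List the vertices and price them.
sunflower seeds only: max(5/2, 132/34) = 3.882 servings → $1.55.
bell pepper only: max(5/3, 132/11) = 12 servings → $10.80.
sunflower seeds + bell pepper: the both-tight solution has a negative serving — not a feasible corner.
Cheapest feasible corner: $1.55.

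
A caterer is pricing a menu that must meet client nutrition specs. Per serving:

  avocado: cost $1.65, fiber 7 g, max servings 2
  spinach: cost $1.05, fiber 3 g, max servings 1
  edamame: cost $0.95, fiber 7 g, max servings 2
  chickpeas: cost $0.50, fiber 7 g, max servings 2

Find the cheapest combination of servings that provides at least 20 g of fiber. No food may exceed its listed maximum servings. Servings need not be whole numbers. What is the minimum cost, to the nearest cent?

Cost per g of fiber: chickpeas $0.0714, edamame $0.1357, avocado $0.2357, spinach $0.3500.
Take 2 servings of chickpeas: +14.0 g fiber for $1.00 (total $1.00, still need 6.0 g).
Take 0.8571 servings of edamame: +6.0 g fiber for $0.81 (total $1.81, still need 0.0 g).
Greedy by cheapest-per-g is optimal for a single linear constraint, so the minimum cost is $1.81.

$1.81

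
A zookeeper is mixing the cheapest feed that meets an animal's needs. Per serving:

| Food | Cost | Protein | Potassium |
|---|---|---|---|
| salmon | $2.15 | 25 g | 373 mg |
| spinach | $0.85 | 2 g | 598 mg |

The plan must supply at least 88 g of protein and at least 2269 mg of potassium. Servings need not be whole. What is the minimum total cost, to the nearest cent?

Two binding constraints pin down two serving amounts, so the optimal mix uses at most two foods. The candidates are each food alone (scaled to the tighter of protein/potassium) and each pair with both constraints tight.
salmon only: max(88/25, 2269/373) = 6.083 servings → $13.08.
spinach only: max(88/2, 2269/598) = 44 servings → $37.40.
salmon + spinach with both tight: 3.385 servings and 1.683 servings → $8.71.
The minimum over all feasible corners is $8.71.

$8.71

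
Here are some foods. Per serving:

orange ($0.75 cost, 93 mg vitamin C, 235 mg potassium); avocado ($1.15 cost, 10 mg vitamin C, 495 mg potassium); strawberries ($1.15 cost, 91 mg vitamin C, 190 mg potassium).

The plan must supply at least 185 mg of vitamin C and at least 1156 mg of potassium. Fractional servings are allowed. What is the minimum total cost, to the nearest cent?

Compare the cost at each extreme point of the feasible region.
orange only: max(185/93, 1156/235) = 4.919 servings → $3.69.
avocado only: max(185/10, 1156/495) = 18.5 servings → $21.27.
strawberries only: max(185/91, 1156/190) = 6.084 servings → $7.00.
orange + avocado with both tight: 1.832 servings and 1.466 servings → $3.06.
orange + strawberries: intersection lies outside the first quadrant.
avocado + strawberries with both tight: 1.624 servings and 1.855 servings → $4.00.
The minimum over all feasible corners is $3.06.

$3.06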